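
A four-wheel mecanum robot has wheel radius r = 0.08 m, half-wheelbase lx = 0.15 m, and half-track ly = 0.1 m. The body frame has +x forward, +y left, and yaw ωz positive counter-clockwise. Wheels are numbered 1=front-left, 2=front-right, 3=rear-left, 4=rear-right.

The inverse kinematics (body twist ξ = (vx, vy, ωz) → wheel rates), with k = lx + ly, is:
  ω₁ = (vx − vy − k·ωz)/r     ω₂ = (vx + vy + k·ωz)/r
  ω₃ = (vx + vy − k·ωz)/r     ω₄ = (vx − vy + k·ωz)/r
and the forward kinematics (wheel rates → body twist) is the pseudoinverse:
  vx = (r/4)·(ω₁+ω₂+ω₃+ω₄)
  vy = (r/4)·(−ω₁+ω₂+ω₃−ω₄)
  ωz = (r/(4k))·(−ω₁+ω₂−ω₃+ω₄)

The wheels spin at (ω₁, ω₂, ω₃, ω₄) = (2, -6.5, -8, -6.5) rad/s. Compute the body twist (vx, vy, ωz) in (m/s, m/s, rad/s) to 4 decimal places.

(-0.3800, -0.2000, -0.5600)

k = lx + ly = 0.15 + 0.1 = 0.2500
ω₁+ω₂+ω₃+ω₄ = -19.0000  →  vx = (0.08/4)·-19.0000 = -0.3800
−ω₁+ω₂+ω₃−ω₄ = -10.0000  →  vy = (0.08/4)·-10.0000 = -0.2000
−ω₁+ω₂−ω₃+ω₄ = -7.0000  →  ωz = (0.08/1.0000)·-7.0000 = -0.5600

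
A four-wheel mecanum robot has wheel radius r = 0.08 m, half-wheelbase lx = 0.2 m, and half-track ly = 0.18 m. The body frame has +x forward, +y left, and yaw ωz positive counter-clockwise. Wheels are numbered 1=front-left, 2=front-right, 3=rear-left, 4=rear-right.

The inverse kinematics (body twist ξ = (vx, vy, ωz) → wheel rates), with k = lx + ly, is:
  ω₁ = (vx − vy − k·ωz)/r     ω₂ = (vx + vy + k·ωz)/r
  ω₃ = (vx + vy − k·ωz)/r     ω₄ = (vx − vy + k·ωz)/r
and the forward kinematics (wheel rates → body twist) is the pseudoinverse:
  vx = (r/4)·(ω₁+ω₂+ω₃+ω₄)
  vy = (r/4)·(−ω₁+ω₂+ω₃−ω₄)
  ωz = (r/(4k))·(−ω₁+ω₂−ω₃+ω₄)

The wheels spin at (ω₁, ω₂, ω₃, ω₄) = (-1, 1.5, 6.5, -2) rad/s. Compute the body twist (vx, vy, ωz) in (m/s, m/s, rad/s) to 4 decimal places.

(0.1000, 0.2200, -0.3158)

k = lx + ly = 0.2 + 0.18 = 0.3800
ω₁+ω₂+ω₃+ω₄ = 5.0000  →  vx = (0.08/4)·5.0000 = 0.1000
−ω₁+ω₂+ω₃−ω₄ = 11.0000  →  vy = (0.08/4)·11.0000 = 0.2200
−ω₁+ω₂−ω₃+ω₄ = -6.0000  →  ωz = (0.08/1.5200)·-6.0000 = -0.3158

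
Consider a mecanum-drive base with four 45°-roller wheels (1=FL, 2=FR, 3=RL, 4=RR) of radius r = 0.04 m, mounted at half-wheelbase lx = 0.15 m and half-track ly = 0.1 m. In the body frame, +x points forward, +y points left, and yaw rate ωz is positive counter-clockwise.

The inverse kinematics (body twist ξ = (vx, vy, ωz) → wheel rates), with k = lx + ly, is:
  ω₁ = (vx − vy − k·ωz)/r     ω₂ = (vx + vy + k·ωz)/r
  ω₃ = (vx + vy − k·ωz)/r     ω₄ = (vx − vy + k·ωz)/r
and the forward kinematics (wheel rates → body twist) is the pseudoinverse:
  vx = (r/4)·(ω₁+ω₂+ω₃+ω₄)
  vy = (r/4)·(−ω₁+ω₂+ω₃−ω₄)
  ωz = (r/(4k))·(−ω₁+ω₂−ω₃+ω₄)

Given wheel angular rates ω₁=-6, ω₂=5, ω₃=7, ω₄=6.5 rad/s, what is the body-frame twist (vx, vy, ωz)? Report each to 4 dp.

(0.1250, 0.1150, 0.4200)

k = lx + ly = 0.15 + 0.1 = 0.2500
ω₁+ω₂+ω₃+ω₄ = 12.5000  →  vx = (0.04/4)·12.5000 = 0.1250
−ω₁+ω₂+ω₃−ω₄ = 11.5000  →  vy = (0.04/4)·11.5000 = 0.1150
−ω₁+ω₂−ω₃+ω₄ = 10.5000  →  ωz = (0.04/1.0000)·10.5000 = 0.4200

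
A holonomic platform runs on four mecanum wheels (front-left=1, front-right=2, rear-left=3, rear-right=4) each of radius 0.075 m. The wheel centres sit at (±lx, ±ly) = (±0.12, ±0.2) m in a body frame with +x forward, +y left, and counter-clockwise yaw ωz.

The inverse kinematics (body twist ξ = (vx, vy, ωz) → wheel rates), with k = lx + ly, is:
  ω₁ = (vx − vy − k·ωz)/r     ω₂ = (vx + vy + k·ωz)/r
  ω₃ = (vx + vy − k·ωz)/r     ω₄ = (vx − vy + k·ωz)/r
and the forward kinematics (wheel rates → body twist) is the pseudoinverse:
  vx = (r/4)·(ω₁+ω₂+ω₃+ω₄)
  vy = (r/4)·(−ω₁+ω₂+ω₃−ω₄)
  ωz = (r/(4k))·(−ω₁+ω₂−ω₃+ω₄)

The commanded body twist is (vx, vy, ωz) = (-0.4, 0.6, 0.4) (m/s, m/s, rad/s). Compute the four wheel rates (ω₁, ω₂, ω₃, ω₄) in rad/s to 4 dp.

(-15.0400, 4.3733, 0.9600, -11.6267)

k = lx + ly = 0.12 + 0.2 = 0.3200;  k·ωz = 0.3200·0.4 = 0.1280
ω₁ (FL) = (vx − vy − k·ωz)/r = -1.1280/0.075 = -15.0400
ω₂ (FR) = (vx + vy + k·ωz)/r = 0.3280/0.075 = 4.3733
ω₃ (RL) = (vx + vy − k·ωz)/r = 0.0720/0.075 = 0.9600
ω₄ (RR) = (vx − vy + k·ωz)/r = -0.8720/0.075 = -11.6267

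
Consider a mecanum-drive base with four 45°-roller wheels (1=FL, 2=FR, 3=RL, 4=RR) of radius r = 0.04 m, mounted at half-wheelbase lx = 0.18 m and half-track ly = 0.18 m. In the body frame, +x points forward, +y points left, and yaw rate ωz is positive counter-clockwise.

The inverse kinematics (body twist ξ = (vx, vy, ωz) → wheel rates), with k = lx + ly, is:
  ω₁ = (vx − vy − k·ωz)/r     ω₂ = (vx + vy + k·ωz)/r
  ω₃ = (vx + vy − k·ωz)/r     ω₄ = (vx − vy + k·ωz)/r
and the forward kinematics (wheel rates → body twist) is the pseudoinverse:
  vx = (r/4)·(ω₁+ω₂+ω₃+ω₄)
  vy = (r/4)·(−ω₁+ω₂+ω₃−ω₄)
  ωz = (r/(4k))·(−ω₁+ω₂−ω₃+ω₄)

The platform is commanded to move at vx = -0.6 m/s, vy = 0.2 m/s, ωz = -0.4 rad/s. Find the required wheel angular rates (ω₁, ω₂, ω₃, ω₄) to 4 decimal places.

(-16.4000, -13.6000, -6.4000, -23.6000)

k = lx + ly = 0.18 + 0.18 = 0.3600;  k·ωz = 0.3600·-0.4 = -0.1440
ω₁ (FL) = (vx − vy − k·ωz)/r = -0.6560/0.04 = -16.4000
ω₂ (FR) = (vx + vy + k·ωz)/r = -0.5440/0.04 = -13.6000
ω₃ (RL) = (vx + vy − k·ωz)/r = -0.2560/0.04 = -6.4000
ω₄ (RR) = (vx − vy + k·ωz)/r = -0.9440/0.04 = -23.6000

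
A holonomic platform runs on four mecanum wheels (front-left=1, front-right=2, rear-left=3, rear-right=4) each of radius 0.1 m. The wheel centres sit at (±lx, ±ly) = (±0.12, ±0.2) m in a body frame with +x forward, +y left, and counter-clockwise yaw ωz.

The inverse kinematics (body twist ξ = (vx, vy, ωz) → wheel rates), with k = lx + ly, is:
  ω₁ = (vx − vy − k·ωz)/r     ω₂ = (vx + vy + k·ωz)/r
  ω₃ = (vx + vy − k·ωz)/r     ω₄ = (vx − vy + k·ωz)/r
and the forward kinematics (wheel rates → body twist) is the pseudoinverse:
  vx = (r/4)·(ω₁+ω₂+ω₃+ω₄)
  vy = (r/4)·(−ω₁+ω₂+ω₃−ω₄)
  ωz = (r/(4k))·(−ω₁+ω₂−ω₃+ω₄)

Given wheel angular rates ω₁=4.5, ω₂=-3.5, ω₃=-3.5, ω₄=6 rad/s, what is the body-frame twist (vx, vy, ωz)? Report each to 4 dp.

(0.0875, -0.4375, 0.1172)

k = lx + ly = 0.12 + 0.2 = 0.3200
ω₁+ω₂+ω₃+ω₄ = 3.5000  →  vx = (0.1/4)·3.5000 = 0.0875
−ω₁+ω₂+ω₃−ω₄ = -17.5000  →  vy = (0.1/4)·-17.5000 = -0.4375
−ω₁+ω₂−ω₃+ω₄ = 1.5000  →  ωz = (0.1/1.2800)·1.5000 = 0.1172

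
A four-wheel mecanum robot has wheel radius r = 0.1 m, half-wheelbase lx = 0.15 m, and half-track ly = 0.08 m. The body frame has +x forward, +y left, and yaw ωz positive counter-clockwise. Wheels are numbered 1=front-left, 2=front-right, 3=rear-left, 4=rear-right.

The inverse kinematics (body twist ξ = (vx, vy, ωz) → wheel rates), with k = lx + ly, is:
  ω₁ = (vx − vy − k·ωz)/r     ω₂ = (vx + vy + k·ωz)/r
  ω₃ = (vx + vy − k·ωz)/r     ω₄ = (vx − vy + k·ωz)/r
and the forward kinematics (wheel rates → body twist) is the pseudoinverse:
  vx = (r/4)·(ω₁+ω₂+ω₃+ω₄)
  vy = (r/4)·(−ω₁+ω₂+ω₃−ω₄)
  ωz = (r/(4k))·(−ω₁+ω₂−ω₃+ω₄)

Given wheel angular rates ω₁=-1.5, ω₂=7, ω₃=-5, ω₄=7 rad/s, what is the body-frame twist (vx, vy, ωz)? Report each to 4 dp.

k = lx + ly = 0.15 + 0.08 = 0.2300
ω₁+ω₂+ω₃+ω₄ = 7.5000  →  vx = (0.1/4)·7.5000 = 0.1875
−ω₁+ω₂+ω₃−ω₄ = -3.5000  →  vy = (0.1/4)·-3.5000 = -0.0875
−ω₁+ω₂−ω₃+ω₄ = 20.5000  →  ωz = (0.1/0.9200)·20.5000 = 2.2283

(0.1875, -0.0875, 2.2283)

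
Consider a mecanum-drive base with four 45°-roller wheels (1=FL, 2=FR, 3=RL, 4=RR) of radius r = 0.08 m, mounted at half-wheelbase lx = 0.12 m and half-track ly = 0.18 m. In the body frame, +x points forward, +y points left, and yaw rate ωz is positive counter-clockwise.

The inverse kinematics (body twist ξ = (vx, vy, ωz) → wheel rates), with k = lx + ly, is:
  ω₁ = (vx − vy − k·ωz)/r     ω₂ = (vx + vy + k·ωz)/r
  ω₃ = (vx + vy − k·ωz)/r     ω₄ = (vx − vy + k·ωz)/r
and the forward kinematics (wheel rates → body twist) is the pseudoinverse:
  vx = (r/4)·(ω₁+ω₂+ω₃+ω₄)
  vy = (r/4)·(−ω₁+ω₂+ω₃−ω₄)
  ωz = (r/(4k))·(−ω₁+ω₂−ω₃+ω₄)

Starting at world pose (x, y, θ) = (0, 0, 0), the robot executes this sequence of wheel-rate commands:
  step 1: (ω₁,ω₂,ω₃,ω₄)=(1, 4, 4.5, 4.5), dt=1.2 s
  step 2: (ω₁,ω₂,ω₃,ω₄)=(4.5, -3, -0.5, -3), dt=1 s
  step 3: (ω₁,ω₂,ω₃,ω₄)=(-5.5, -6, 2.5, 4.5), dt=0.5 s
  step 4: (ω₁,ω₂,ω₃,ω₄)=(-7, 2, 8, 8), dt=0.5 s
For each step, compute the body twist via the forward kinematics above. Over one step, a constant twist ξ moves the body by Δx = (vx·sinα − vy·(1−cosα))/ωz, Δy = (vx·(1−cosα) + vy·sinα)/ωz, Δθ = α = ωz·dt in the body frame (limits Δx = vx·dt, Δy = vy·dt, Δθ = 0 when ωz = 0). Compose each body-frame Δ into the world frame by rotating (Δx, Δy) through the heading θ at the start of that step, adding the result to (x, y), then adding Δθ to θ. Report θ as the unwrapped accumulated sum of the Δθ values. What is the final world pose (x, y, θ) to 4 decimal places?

(0.3517, 0.0747, -0.0767)

step 1: ξ=(vx,vy,ωz)=(0.2800, 0.0600, 0.2000), dt=1.2 → body Δ=(0.3242, 0.1114, 0.2400) → world pose (0.3242, 0.1114, 0.2400)
step 2: ξ=(vx,vy,ωz)=(-0.0400, -0.1000, -0.6667), dt=1.0 → body Δ=(-0.0692, -0.0799, -0.6667) → world pose (0.2759, 0.0174, -0.4267)
step 3: ξ=(vx,vy,ωz)=(-0.0900, -0.0500, 0.1000), dt=0.5 → body Δ=(-0.0444, -0.0261, 0.0500) → world pose (0.2248, 0.0119, -0.3767)
step 4: ξ=(vx,vy,ωz)=(0.2200, 0.1800, 0.6000), dt=0.5 → body Δ=(0.0950, 0.1050, 0.3000) → world pose (0.3517, 0.0747, -0.0767)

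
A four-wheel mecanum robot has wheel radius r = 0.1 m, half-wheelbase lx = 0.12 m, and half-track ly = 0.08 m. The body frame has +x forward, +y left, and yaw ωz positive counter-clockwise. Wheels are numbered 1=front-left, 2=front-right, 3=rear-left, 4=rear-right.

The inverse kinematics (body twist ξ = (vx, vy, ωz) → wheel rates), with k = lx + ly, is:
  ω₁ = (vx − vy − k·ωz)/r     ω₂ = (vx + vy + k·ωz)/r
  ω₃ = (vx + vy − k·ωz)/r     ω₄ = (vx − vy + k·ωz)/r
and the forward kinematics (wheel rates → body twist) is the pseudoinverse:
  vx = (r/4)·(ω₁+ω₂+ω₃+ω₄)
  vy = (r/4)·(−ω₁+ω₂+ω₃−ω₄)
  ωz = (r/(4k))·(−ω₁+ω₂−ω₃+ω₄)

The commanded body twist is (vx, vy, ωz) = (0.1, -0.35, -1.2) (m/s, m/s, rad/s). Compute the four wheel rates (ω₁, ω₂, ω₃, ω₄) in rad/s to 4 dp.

k = lx + ly = 0.12 + 0.08 = 0.2000;  k·ωz = 0.2000·-1.2 = -0.2400
ω₁ (FL) = (vx − vy − k·ωz)/r = 0.6900/0.1 = 6.9000
ω₂ (FR) = (vx + vy + k·ωz)/r = -0.4900/0.1 = -4.9000
ω₃ (RL) = (vx + vy − k·ωz)/r = -0.0100/0.1 = -0.1000
ω₄ (RR) = (vx − vy + k·ωz)/r = 0.2100/0.1 = 2.1000

(6.9000, -4.9000, -0.1000, 2.1000)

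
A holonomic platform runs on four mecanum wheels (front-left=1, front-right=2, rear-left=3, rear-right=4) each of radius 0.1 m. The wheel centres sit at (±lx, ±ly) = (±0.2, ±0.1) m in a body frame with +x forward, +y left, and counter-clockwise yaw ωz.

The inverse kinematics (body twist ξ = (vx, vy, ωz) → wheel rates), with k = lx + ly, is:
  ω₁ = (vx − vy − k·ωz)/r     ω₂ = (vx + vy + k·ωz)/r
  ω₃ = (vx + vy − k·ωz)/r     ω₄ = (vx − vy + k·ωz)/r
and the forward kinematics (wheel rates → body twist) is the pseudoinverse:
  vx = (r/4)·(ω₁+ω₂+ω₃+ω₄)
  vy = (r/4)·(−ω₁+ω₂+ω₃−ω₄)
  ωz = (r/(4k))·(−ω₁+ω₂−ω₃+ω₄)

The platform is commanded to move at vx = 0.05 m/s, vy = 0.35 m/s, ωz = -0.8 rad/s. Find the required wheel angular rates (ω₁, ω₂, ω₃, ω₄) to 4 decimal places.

(-0.6000, 1.6000, 6.4000, -5.4000)

k = lx + ly = 0.2 + 0.1 = 0.3000;  k·ωz = 0.3000·-0.8 = -0.2400
ω₁ (FL) = (vx − vy − k·ωz)/r = -0.0600/0.1 = -0.6000
ω₂ (FR) = (vx + vy + k·ωz)/r = 0.1600/0.1 = 1.6000
ω₃ (RL) = (vx + vy − k·ωz)/r = 0.6400/0.1 = 6.4000
ω₄ (RR) = (vx − vy + k·ωz)/r = -0.5400/0.1 = -5.4000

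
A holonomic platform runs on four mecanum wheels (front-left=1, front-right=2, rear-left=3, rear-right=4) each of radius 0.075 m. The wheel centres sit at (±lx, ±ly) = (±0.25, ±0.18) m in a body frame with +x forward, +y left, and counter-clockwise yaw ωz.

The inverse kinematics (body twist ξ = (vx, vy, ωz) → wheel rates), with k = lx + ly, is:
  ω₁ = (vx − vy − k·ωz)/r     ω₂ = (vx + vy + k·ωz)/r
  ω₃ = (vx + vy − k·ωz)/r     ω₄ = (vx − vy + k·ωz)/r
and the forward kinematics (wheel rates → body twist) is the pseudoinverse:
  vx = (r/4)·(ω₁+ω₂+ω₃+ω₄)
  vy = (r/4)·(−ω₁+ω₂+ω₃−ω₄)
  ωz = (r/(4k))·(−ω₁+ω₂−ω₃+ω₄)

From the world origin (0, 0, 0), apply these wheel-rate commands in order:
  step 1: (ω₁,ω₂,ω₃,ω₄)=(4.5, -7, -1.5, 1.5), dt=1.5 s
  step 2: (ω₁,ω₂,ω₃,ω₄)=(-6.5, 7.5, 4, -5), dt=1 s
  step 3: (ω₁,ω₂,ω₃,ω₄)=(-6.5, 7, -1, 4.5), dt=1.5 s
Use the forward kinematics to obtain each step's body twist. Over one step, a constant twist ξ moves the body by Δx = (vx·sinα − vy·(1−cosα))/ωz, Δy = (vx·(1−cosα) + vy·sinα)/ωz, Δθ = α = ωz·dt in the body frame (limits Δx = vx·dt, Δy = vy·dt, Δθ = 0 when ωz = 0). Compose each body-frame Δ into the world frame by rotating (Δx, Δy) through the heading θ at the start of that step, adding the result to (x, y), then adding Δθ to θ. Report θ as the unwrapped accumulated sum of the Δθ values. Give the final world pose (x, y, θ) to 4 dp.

step 1: ξ=(vx,vy,ωz)=(-0.0469, -0.2719, -0.3706), dt=1.5 → body Δ=(-0.1772, -0.3681, -0.5560) → world pose (-0.1772, -0.3681, -0.5560)
step 2: ξ=(vx,vy,ωz)=(0.0000, 0.4313, 0.2180), dt=1.0 → body Δ=(-0.0468, 0.4278, 0.2180) → world pose (0.0088, 0.0200, -0.3379)
step 3: ξ=(vx,vy,ωz)=(0.0750, 0.1500, 0.8285), dt=1.5 → body Δ=(-0.0370, 0.2328, 1.2427) → world pose (0.0510, 0.2519, 0.9048)

(0.0510, 0.2519, 0.9048)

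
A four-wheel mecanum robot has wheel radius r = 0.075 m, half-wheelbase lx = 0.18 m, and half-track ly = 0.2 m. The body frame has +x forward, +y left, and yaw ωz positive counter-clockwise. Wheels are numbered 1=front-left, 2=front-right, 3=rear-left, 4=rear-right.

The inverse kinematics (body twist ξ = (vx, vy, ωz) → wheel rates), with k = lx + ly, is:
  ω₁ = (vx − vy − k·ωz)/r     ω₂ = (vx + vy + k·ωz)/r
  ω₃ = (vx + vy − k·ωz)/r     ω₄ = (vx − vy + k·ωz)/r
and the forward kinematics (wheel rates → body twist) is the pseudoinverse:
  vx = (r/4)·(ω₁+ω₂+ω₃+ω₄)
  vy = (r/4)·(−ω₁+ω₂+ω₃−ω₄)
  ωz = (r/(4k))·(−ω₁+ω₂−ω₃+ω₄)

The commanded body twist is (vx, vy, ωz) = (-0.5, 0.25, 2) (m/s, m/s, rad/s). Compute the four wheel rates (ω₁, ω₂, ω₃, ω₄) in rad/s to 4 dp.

(-20.1333, 6.8000, -13.4667, 0.1333)

k = lx + ly = 0.18 + 0.2 = 0.3800;  k·ωz = 0.3800·2 = 0.7600
ω₁ (FL) = (vx − vy − k·ωz)/r = -1.5100/0.075 = -20.1333
ω₂ (FR) = (vx + vy + k·ωz)/r = 0.5100/0.075 = 6.8000
ω₃ (RL) = (vx + vy − k·ωz)/r = -1.0100/0.075 = -13.4667
ω₄ (RR) = (vx − vy + k·ωz)/r = 0.0100/0.075 = 0.1333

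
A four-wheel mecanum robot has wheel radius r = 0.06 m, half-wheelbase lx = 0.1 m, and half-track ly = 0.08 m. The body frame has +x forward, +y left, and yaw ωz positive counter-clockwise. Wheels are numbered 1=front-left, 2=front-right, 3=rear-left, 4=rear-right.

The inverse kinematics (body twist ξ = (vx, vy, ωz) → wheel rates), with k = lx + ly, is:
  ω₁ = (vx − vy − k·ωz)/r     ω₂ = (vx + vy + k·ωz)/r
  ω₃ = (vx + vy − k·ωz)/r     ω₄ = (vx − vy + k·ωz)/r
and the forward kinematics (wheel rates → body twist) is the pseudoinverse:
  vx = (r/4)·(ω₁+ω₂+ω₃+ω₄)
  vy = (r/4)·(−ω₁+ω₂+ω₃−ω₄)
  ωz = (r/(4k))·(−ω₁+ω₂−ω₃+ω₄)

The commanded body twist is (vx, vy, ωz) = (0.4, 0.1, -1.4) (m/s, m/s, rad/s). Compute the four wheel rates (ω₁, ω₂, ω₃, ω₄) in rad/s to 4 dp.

k = lx + ly = 0.1 + 0.08 = 0.1800;  k·ωz = 0.1800·-1.4 = -0.2520
ω₁ (FL) = (vx − vy − k·ωz)/r = 0.5520/0.06 = 9.2000
ω₂ (FR) = (vx + vy + k·ωz)/r = 0.2480/0.06 = 4.1333
ω₃ (RL) = (vx + vy − k·ωz)/r = 0.7520/0.06 = 12.5333
ω₄ (RR) = (vx − vy + k·ωz)/r = 0.0480/0.06 = 0.8000

(9.2000, 4.1333, 12.5333, 0.8000)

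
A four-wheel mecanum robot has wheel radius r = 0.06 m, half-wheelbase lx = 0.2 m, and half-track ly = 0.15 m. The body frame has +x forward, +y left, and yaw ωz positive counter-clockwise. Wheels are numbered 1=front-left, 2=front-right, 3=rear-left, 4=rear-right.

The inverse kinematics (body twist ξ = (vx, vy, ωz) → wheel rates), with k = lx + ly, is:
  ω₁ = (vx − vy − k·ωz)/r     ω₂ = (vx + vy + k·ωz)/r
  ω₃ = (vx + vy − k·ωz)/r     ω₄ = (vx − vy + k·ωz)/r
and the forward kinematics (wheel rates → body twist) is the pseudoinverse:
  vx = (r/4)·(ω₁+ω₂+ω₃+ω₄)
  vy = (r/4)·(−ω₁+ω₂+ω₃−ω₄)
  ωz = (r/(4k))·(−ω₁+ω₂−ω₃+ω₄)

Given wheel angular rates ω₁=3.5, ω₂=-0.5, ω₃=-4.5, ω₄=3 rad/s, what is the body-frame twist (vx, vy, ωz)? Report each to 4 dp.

(0.0225, -0.1725, 0.1500)

k = lx + ly = 0.2 + 0.15 = 0.3500
ω₁+ω₂+ω₃+ω₄ = 1.5000  →  vx = (0.06/4)·1.5000 = 0.0225
−ω₁+ω₂+ω₃−ω₄ = -11.5000  →  vy = (0.06/4)·-11.5000 = -0.1725
−ω₁+ω₂−ω₃+ω₄ = 3.5000  →  ωz = (0.06/1.4000)·3.5000 = 0.1500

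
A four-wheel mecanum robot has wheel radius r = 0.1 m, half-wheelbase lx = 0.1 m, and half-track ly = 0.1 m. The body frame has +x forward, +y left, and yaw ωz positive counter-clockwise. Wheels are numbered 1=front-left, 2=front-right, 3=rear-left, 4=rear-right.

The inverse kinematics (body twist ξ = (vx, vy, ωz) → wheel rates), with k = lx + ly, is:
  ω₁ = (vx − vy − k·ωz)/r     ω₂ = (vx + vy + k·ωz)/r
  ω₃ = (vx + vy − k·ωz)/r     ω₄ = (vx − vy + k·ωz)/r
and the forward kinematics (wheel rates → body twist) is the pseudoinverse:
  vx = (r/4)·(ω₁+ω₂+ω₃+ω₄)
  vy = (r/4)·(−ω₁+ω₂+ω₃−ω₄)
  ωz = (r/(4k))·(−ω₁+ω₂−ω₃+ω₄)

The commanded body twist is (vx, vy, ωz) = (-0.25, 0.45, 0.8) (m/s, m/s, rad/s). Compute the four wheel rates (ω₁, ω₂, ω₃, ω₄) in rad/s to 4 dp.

k = lx + ly = 0.1 + 0.1 = 0.2000;  k·ωz = 0.2000·0.8 = 0.1600
ω₁ (FL) = (vx − vy − k·ωz)/r = -0.8600/0.1 = -8.6000
ω₂ (FR) = (vx + vy + k·ωz)/r = 0.3600/0.1 = 3.6000
ω₃ (RL) = (vx + vy − k·ωz)/r = 0.0400/0.1 = 0.4000
ω₄ (RR) = (vx − vy + k·ωz)/r = -0.5400/0.1 = -5.4000

(-8.6000, 3.6000, 0.4000, -5.4000)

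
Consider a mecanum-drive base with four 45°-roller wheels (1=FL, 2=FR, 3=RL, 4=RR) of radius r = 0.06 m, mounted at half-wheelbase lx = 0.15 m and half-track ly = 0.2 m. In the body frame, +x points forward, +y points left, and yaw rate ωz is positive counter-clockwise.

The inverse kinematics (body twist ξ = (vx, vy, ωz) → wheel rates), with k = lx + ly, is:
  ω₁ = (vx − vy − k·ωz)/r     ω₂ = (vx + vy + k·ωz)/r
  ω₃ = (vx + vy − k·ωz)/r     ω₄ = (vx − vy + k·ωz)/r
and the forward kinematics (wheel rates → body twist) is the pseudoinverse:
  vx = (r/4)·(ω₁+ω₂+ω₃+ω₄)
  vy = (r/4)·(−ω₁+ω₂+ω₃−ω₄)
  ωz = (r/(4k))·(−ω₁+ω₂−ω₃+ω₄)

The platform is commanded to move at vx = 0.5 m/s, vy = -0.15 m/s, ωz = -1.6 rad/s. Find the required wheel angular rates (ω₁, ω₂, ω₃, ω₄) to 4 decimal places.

(20.1667, -3.5000, 15.1667, 1.5000)

k = lx + ly = 0.15 + 0.2 = 0.3500;  k·ωz = 0.3500·-1.6 = -0.5600
ω₁ (FL) = (vx − vy − k·ωz)/r = 1.2100/0.06 = 20.1667
ω₂ (FR) = (vx + vy + k·ωz)/r = -0.2100/0.06 = -3.5000
ω₃ (RL) = (vx + vy − k·ωz)/r = 0.9100/0.06 = 15.1667
ω₄ (RR) = (vx − vy + k·ωz)/r = 0.0900/0.06 = 1.5000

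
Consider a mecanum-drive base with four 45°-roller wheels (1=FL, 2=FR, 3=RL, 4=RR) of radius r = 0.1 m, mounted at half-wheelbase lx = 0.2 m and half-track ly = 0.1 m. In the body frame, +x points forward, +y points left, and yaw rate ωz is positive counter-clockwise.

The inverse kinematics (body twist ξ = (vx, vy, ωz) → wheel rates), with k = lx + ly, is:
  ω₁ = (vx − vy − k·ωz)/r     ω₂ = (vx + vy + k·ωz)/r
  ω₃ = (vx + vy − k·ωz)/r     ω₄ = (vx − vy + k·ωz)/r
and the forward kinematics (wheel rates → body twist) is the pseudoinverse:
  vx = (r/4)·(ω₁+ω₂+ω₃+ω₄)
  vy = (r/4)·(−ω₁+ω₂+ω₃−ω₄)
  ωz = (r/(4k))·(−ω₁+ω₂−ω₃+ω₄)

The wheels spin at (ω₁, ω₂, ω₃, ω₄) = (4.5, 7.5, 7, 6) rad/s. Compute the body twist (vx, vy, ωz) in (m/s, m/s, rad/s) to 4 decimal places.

k = lx + ly = 0.2 + 0.1 = 0.3000
ω₁+ω₂+ω₃+ω₄ = 25.0000  →  vx = (0.1/4)·25.0000 = 0.6250
−ω₁+ω₂+ω₃−ω₄ = 4.0000  →  vy = (0.1/4)·4.0000 = 0.1000
−ω₁+ω₂−ω₃+ω₄ = 2.0000  →  ωz = (0.1/1.2000)·2.0000 = 0.1667

(0.6250, 0.1000, 0.1667)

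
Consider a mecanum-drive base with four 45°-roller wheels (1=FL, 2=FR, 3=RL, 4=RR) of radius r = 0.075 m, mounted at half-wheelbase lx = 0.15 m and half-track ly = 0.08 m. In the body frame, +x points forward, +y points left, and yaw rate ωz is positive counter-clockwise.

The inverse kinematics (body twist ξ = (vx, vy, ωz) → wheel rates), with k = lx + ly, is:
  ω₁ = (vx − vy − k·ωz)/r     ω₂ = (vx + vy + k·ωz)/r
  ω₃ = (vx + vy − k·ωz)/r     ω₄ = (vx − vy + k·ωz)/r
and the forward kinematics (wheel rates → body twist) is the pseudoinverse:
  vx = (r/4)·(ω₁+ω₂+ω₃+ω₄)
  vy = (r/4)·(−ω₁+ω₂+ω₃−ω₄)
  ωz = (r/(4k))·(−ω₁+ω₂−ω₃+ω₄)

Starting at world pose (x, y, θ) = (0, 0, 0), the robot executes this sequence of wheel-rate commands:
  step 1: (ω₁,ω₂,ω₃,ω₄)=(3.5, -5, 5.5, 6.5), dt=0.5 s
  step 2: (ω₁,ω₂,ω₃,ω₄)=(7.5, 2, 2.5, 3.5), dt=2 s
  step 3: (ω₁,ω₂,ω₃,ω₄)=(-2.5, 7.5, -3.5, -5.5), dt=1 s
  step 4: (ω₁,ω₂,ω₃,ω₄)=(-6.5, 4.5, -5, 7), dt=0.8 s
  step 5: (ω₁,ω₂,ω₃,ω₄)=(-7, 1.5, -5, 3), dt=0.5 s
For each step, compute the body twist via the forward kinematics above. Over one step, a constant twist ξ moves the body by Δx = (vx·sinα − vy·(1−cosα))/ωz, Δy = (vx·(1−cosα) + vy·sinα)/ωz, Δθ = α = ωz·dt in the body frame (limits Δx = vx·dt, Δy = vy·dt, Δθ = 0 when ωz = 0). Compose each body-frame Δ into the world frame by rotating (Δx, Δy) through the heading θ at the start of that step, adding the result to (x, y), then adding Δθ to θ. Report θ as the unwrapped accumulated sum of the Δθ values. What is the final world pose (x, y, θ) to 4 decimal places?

step 1: ξ=(vx,vy,ωz)=(0.1969, -0.1781, -0.6114), dt=0.5 → body Δ=(0.0834, -0.1026, -0.3057) → world pose (0.0834, -0.1026, -0.3057)
step 2: ξ=(vx,vy,ωz)=(0.2906, -0.1219, -0.3668), dt=2.0 → body Δ=(0.4450, -0.4263, -0.7337) → world pose (0.3795, -0.6431, -1.0394)
step 3: ξ=(vx,vy,ωz)=(-0.0750, 0.2250, 0.6522), dt=1.0 → body Δ=(-0.1406, 0.1858, 0.6522) → world pose (0.4684, -0.4277, -0.3872)
step 4: ξ=(vx,vy,ωz)=(0.0000, -0.0188, 1.8750), dt=0.8 → body Δ=(0.0093, -0.0100, 1.5000) → world pose (0.4732, -0.4405, 1.1128)
step 5: ξ=(vx,vy,ωz)=(-0.1406, 0.0094, 1.3451), dt=0.5 → body Δ=(-0.0666, -0.0184, 0.6726) → world pose (0.4603, -0.5084, 1.7853)

(0.4603, -0.5084, 1.7853)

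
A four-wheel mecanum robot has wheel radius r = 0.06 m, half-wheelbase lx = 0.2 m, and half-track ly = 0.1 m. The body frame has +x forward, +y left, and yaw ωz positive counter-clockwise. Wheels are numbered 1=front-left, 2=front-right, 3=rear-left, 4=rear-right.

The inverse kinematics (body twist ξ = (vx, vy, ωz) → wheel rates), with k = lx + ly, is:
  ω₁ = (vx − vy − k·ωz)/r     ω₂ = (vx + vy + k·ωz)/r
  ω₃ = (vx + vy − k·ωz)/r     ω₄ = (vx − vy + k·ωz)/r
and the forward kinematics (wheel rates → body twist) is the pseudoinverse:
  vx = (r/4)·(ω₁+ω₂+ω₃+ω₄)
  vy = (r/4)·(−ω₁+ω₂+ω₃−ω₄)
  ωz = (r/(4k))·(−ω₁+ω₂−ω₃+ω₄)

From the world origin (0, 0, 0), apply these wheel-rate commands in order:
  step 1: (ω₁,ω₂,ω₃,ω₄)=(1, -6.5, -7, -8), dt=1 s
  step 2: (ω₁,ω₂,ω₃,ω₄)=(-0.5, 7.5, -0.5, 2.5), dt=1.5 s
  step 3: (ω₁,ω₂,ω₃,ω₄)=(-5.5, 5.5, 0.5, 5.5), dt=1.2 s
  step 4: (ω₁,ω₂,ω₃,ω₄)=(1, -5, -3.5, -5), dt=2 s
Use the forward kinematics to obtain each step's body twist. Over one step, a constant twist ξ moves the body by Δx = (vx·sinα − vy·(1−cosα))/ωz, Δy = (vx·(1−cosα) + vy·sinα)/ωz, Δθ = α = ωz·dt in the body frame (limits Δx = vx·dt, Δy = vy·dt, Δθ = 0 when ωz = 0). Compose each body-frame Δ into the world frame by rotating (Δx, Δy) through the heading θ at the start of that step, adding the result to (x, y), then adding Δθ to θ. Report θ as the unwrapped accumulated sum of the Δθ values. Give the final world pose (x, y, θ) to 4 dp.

(-0.2271, -0.1552, 0.6100)

step 1: ξ=(vx,vy,ωz)=(-0.3075, -0.0975, -0.4250), dt=1.0 → body Δ=(-0.3187, -0.0302, -0.4250) → world pose (-0.3187, -0.0302, -0.4250)
step 2: ξ=(vx,vy,ωz)=(0.1350, 0.0750, 0.5500), dt=1.5 → body Δ=(0.1365, 0.1791, 0.8250) → world pose (-0.1206, 0.0766, 0.4000)
step 3: ξ=(vx,vy,ωz)=(0.0900, 0.0900, 0.8000), dt=1.2 → body Δ=(0.0442, 0.1401, 0.9600) → world pose (-0.1345, 0.2229, 1.3600)
step 4: ξ=(vx,vy,ωz)=(-0.1875, -0.0675, -0.3750), dt=2.0 → body Δ=(-0.3891, 0.0115, -0.7500) → world pose (-0.2271, -0.1552, 0.6100)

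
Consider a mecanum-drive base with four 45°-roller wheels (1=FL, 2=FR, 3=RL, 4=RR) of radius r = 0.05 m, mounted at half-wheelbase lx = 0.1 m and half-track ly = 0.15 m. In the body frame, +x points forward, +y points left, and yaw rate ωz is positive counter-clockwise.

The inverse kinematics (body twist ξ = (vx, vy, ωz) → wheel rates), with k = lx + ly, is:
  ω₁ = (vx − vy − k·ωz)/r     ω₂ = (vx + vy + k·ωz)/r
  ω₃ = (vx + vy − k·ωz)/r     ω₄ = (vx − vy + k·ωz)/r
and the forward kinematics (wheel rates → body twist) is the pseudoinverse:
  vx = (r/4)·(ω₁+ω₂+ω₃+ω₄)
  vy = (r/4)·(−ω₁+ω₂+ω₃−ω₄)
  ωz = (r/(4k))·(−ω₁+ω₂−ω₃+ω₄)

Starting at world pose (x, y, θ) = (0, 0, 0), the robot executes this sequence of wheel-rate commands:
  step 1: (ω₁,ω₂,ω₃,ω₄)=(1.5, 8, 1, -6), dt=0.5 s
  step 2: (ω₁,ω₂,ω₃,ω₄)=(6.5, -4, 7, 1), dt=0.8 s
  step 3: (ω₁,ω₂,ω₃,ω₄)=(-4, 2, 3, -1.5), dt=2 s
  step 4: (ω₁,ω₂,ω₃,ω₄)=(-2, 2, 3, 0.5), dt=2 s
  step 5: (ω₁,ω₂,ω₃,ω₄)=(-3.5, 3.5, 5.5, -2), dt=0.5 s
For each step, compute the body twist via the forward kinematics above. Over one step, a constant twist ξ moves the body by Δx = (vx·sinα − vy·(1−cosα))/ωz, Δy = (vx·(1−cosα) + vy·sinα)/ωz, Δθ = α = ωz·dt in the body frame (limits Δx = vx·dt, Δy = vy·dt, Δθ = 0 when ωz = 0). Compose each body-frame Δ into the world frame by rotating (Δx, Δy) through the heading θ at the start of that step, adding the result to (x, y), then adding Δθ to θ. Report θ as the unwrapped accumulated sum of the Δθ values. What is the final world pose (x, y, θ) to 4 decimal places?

(0.4510, 0.4164, -0.3850)

step 1: ξ=(vx,vy,ωz)=(0.0562, 0.1688, -0.0250), dt=0.5 → body Δ=(0.0287, 0.0842, -0.0125) → world pose (0.0287, 0.0842, -0.0125)
step 2: ξ=(vx,vy,ωz)=(0.1313, -0.0562, -0.8250), dt=0.8 → body Δ=(0.0832, -0.0752, -0.6600) → world pose (0.1109, 0.0079, -0.6725)
step 3: ξ=(vx,vy,ωz)=(-0.0062, 0.1313, 0.0750), dt=2.0 → body Δ=(-0.0321, 0.2606, 0.1500) → world pose (0.2481, 0.2318, -0.5225)
step 4: ξ=(vx,vy,ωz)=(0.0438, 0.0813, 0.0750), dt=2.0 → body Δ=(0.0750, 0.1684, 0.1500) → world pose (0.3972, 0.3403, -0.3725)
step 5: ξ=(vx,vy,ωz)=(0.0438, 0.1813, -0.0250), dt=0.5 → body Δ=(0.0224, 0.0905, -0.0125) → world pose (0.4510, 0.4164, -0.3850)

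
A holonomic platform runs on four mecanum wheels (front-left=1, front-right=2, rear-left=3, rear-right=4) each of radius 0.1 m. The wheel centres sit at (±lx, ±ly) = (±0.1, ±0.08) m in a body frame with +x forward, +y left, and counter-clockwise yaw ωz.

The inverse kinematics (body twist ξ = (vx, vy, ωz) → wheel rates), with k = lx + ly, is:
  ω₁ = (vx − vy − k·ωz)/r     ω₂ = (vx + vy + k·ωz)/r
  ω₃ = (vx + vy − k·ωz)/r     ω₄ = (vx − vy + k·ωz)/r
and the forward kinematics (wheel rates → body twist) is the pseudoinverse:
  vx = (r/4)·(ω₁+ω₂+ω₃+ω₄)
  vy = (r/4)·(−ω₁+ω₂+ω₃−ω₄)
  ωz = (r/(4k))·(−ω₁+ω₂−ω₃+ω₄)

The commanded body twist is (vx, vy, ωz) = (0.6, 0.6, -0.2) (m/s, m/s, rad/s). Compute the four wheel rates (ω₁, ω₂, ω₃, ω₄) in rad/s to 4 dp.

(0.3600, 11.6400, 12.3600, -0.3600)

k = lx + ly = 0.1 + 0.08 = 0.1800;  k·ωz = 0.1800·-0.2 = -0.0360
ω₁ (FL) = (vx − vy − k·ωz)/r = 0.0360/0.1 = 0.3600
ω₂ (FR) = (vx + vy + k·ωz)/r = 1.1640/0.1 = 11.6400
ω₃ (RL) = (vx + vy − k·ωz)/r = 1.2360/0.1 = 12.3600
ω₄ (RR) = (vx − vy + k·ωz)/r = -0.0360/0.1 = -0.3600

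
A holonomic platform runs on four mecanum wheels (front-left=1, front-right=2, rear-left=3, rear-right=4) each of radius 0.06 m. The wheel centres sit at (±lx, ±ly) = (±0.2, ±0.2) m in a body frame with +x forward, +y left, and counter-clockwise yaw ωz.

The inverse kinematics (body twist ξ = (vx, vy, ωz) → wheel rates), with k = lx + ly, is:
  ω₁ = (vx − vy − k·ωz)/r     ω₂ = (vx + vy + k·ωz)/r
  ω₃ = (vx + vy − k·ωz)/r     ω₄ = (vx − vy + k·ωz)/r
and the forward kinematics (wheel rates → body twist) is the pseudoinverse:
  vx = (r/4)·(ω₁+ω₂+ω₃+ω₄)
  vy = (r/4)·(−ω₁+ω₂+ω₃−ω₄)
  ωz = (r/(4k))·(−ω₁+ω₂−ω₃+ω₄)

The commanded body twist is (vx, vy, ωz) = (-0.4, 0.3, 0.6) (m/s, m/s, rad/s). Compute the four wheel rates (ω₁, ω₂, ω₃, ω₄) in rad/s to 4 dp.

(-15.6667, 2.3333, -5.6667, -7.6667)

k = lx + ly = 0.2 + 0.2 = 0.4000;  k·ωz = 0.4000·0.6 = 0.2400
ω₁ (FL) = (vx − vy − k·ωz)/r = -0.9400/0.06 = -15.6667
ω₂ (FR) = (vx + vy + k·ωz)/r = 0.1400/0.06 = 2.3333
ω₃ (RL) = (vx + vy − k·ωz)/r = -0.3400/0.06 = -5.6667
ω₄ (RR) = (vx − vy + k·ωz)/r = -0.4600/0.06 = -7.6667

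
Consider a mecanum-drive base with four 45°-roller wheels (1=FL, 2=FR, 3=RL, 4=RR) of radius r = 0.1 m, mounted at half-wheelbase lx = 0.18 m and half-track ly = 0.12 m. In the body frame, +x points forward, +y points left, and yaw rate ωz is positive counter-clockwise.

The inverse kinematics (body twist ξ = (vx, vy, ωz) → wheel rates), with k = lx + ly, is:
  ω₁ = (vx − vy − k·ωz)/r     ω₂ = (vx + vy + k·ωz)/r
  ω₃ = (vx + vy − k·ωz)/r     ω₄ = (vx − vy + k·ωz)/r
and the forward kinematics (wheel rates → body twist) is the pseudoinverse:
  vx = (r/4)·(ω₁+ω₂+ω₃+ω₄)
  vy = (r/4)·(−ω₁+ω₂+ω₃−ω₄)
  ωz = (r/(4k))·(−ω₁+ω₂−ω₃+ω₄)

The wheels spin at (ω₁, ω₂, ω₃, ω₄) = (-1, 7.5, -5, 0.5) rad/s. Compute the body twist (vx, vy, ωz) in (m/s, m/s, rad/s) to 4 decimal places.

k = lx + ly = 0.18 + 0.12 = 0.3000
ω₁+ω₂+ω₃+ω₄ = 2.0000  →  vx = (0.1/4)·2.0000 = 0.0500
−ω₁+ω₂+ω₃−ω₄ = 3.0000  →  vy = (0.1/4)·3.0000 = 0.0750
−ω₁+ω₂−ω₃+ω₄ = 14.0000  →  ωz = (0.1/1.2000)·14.0000 = 1.1667

(0.0500, 0.0750, 1.1667)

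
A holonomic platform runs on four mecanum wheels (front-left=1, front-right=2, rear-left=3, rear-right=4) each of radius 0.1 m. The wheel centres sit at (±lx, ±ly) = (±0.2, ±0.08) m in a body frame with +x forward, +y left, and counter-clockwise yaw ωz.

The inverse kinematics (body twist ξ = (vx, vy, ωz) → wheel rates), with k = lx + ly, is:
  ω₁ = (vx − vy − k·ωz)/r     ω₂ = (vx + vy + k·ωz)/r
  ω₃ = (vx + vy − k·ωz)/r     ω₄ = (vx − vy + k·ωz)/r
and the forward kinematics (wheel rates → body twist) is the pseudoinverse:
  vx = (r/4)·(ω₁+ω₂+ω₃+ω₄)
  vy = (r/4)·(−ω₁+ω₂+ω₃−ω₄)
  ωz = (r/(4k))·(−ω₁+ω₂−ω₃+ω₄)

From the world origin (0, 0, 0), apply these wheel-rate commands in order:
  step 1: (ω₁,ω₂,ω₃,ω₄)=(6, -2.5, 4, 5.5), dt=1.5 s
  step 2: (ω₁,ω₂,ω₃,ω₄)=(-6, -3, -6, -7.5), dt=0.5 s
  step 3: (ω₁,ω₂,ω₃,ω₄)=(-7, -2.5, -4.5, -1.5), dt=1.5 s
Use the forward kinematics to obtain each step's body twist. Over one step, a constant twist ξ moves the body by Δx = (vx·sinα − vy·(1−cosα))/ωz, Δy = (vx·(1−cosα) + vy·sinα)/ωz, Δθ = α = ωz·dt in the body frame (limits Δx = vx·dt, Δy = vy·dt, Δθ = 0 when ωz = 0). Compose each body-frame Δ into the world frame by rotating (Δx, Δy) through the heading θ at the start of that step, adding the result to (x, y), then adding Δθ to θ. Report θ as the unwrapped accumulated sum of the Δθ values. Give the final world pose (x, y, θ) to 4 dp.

(-0.3742, -0.0281, 0.1339)

step 1: ξ=(vx,vy,ωz)=(0.3250, -0.2500, -0.6250), dt=1.5 → body Δ=(0.2559, -0.5347, -0.9375) → world pose (0.2559, -0.5347, -0.9375)
step 2: ξ=(vx,vy,ωz)=(-0.5625, 0.1125, 0.1339), dt=0.5 → body Δ=(-0.2829, 0.0468, 0.0670) → world pose (0.1262, -0.2789, -0.8705)
step 3: ξ=(vx,vy,ωz)=(-0.3875, 0.0375, 0.6696), dt=1.5 → body Δ=(-0.5143, -0.2209, 1.0045) → world pose (-0.3742, -0.0281, 0.1339)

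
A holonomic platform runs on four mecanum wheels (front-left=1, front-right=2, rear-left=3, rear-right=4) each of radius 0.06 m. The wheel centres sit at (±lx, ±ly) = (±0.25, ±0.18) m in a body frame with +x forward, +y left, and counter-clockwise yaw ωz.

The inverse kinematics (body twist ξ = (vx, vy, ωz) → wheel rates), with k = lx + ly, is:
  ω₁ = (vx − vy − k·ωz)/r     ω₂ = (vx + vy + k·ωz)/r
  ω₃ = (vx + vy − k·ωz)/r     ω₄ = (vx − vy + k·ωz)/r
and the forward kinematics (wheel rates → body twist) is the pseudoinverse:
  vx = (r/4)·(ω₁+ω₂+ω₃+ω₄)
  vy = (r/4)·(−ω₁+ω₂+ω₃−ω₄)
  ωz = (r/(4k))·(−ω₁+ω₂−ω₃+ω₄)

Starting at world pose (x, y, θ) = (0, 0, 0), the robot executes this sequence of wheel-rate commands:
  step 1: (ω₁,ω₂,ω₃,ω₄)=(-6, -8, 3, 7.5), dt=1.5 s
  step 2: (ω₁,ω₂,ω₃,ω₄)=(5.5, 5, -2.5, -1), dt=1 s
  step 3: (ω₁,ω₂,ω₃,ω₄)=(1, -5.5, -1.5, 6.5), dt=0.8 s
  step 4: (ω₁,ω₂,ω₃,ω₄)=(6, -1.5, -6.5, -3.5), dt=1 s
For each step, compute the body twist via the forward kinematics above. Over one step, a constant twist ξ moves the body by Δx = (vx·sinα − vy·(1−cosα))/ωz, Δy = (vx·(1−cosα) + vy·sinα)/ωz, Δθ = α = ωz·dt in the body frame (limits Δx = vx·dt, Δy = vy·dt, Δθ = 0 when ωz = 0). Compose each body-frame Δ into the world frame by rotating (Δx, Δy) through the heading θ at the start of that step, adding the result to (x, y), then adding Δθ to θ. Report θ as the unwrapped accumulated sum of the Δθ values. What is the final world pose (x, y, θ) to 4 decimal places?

(0.0160, -0.5016, 0.0506)

step 1: ξ=(vx,vy,ωz)=(-0.0525, -0.0975, 0.0872), dt=1.5 → body Δ=(-0.0690, -0.1510, 0.1308) → world pose (-0.0690, -0.1510, 0.1308)
step 2: ξ=(vx,vy,ωz)=(0.1050, -0.0300, 0.0349), dt=1.0 → body Δ=(0.1055, -0.0282, 0.0349) → world pose (0.0393, -0.1651, 0.1657)
step 3: ξ=(vx,vy,ωz)=(0.0075, -0.2175, 0.0523), dt=0.8 → body Δ=(0.0096, -0.1738, 0.0419) → world pose (0.0775, -0.3350, 0.2076)
step 4: ξ=(vx,vy,ωz)=(-0.0825, -0.1575, -0.1570), dt=1.0 → body Δ=(-0.0945, -0.1504, -0.1570) → world pose (0.0160, -0.5016, 0.0506)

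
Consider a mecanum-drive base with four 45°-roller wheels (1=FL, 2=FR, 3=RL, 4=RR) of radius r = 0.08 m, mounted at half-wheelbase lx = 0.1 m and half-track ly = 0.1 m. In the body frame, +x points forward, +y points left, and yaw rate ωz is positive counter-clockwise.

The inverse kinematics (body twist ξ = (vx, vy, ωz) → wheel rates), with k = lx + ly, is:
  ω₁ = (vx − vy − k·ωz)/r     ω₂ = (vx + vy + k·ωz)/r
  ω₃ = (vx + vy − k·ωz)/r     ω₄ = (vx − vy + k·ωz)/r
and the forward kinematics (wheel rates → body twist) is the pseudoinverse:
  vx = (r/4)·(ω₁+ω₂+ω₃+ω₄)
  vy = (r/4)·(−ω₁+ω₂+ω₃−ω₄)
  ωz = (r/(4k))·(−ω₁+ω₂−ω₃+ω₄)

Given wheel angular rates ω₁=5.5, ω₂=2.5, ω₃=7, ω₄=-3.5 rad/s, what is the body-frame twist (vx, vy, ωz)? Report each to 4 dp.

(0.2300, 0.1500, -1.3500)

k = lx + ly = 0.1 + 0.1 = 0.2000
ω₁+ω₂+ω₃+ω₄ = 11.5000  →  vx = (0.08/4)·11.5000 = 0.2300
−ω₁+ω₂+ω₃−ω₄ = 7.5000  →  vy = (0.08/4)·7.5000 = 0.1500
−ω₁+ω₂−ω₃+ω₄ = -13.5000  →  ωz = (0.08/0.8000)·-13.5000 = -1.3500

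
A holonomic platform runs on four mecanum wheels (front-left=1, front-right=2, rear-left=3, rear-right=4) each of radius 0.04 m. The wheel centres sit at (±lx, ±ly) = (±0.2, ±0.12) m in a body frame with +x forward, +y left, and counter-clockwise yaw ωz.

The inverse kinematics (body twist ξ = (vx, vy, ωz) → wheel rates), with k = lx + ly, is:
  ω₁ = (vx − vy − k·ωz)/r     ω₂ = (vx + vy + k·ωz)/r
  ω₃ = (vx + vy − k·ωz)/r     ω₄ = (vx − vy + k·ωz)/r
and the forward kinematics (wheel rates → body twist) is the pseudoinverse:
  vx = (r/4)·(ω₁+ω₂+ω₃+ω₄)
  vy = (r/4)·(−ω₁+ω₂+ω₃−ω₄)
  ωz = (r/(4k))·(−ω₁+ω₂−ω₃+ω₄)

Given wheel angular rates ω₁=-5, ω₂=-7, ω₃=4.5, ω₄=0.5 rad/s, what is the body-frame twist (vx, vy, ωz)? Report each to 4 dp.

k = lx + ly = 0.2 + 0.12 = 0.3200
ω₁+ω₂+ω₃+ω₄ = -7.0000  →  vx = (0.04/4)·-7.0000 = -0.0700
−ω₁+ω₂+ω₃−ω₄ = 2.0000  →  vy = (0.04/4)·2.0000 = 0.0200
−ω₁+ω₂−ω₃+ω₄ = -6.0000  →  ωz = (0.04/1.2800)·-6.0000 = -0.1875

(-0.0700, 0.0200, -0.1875)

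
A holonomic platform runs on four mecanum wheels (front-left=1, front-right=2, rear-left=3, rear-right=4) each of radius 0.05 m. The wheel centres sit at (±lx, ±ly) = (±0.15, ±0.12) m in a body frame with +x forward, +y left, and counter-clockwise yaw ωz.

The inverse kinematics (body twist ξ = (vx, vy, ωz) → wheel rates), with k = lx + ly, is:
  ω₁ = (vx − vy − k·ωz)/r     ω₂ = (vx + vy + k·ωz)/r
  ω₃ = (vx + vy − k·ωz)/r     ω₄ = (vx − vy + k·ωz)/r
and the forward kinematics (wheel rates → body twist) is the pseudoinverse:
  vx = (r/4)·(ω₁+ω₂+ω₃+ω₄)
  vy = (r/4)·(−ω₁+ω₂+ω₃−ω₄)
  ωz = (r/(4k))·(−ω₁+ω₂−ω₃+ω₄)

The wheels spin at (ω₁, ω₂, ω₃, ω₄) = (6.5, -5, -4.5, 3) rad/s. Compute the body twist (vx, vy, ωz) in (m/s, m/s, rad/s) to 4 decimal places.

(0.0000, -0.2375, -0.1852)

k = lx + ly = 0.15 + 0.12 = 0.2700
ω₁+ω₂+ω₃+ω₄ = 0.0000  →  vx = (0.05/4)·0.0000 = 0.0000
−ω₁+ω₂+ω₃−ω₄ = -19.0000  →  vy = (0.05/4)·-19.0000 = -0.2375
−ω₁+ω₂−ω₃+ω₄ = -4.0000  →  ωz = (0.05/1.0800)·-4.0000 = -0.1852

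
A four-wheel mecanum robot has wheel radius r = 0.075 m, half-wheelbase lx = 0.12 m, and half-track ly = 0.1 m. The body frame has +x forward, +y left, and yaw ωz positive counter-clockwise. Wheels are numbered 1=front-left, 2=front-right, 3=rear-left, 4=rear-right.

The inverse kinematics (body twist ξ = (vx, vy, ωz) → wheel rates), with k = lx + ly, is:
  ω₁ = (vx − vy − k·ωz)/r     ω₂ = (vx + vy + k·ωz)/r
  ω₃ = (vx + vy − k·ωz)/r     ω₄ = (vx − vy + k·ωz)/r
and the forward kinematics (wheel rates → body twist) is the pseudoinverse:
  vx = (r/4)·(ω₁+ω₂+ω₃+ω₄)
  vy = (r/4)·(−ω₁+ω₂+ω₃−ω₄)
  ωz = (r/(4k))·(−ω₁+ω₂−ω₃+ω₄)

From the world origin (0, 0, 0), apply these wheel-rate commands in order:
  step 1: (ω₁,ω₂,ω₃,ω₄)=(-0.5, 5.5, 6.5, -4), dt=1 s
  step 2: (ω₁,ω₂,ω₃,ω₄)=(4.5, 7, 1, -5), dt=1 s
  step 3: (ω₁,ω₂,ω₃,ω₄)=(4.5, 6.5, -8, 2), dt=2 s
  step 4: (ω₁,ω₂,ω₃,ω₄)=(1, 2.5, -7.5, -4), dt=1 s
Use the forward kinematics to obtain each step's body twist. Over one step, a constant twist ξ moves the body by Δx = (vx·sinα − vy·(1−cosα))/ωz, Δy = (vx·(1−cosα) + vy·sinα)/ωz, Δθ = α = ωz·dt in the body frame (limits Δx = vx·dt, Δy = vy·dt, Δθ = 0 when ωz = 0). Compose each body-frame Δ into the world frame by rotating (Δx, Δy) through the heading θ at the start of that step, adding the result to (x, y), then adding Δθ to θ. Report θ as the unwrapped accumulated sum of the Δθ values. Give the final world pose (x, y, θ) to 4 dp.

step 1: ξ=(vx,vy,ωz)=(0.1406, 0.3094, -0.3835), dt=1.0 → body Δ=(0.1958, 0.2752, -0.3835) → world pose (0.1958, 0.2752, -0.3835)
step 2: ξ=(vx,vy,ωz)=(0.1406, 0.1594, -0.2983), dt=1.0 → body Δ=(0.1621, 0.1362, -0.2983) → world pose (0.3971, 0.3408, -0.6818)
step 3: ξ=(vx,vy,ωz)=(0.0938, -0.1500, 1.0227), dt=2.0 → body Δ=(0.2952, 0.0031, 2.0455) → world pose (0.6283, 0.1572, 1.3636)
step 4: ξ=(vx,vy,ωz)=(-0.1500, -0.0375, 0.4261), dt=1.0 → body Δ=(-0.1376, -0.0679, 0.4261) → world pose (0.6664, 0.0086, 1.7898)

(0.6664, 0.0086, 1.7898)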